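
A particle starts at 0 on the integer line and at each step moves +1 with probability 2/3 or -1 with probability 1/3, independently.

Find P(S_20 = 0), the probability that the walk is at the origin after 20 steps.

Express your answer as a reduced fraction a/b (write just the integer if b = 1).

Answer: 189190144/3486784401

Derivation:
To be at 0 after 20 steps: need exactly 10 steps of +1 and 10 of -1.
Number of such sequences: C(20,10) = 184756
Each has probability (2/3)^10 · (1/3)^10 = 1024/3486784401
P = 184756 · 1024/3486784401 = 189190144/3486784401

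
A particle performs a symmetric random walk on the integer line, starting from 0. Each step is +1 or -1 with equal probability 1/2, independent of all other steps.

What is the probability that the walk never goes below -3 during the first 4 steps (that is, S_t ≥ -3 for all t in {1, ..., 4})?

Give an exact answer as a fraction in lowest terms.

Let f(t,s) = #length-t paths at position s with S_1..S_t all ≥ -3.
f(t,s) = f(t-1,s-1) + f(t-1,s+1) for s ≥ -3; f(t,s) = 0 for s < -3.
t=0: f(0,0)=1
t=1: f(1,-1)=1 f(1,1)=1
t=2: f(2,-2)=1 f(2,0)=2 f(2,2)=1
t=3: f(3,-3)=1 f(3,-1)=3 f(3,1)=3 f(3,3)=1
t=4: f(4,-2)=4 f(4,0)=6 f(4,2)=4 f(4,4)=1
Σ_s f(4,s) = 15
P = 15/16 = 15/16

Answer: 15/16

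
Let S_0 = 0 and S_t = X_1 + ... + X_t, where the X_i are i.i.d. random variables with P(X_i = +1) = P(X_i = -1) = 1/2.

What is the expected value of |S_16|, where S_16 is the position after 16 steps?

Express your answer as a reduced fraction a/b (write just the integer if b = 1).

Answer: 6435/2048

Derivation:
S_16 takes values m ≡ 0 (mod 2) with |m| ≤ 16; P(S_16=m) = C(16,(16+m)/2)/2^16.
Total paths: 2^16 = 65536
Distribution: P(S=-16)=1/65536, P(S=-14)=16/65536, P(S=-12)=120/65536, P(S=-10)=560/65536, P(S=-8)=1820/65536, P(S=-6)=4368/65536, P(S=-4)=8008/65536, P(S=-2)=11440/65536, P(S=0)=12870/65536, P(S=2)=11440/65536, P(S=4)=8008/65536, P(S=6)=4368/65536, P(S=8)=1820/65536, P(S=10)=560/65536, P(S=12)=120/65536, P(S=14)=16/65536, P(S=16)=1/65536
E[|S_16|] = Σ_m |m|·P(S_16=m) = 205920/65536 = 6435/2048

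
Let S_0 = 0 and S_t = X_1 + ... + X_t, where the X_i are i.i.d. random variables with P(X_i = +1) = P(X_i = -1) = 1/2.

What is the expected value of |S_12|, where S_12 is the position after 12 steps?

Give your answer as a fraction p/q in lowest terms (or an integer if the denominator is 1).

Answer: 693/256

Derivation:
S_12 takes values m ≡ 0 (mod 2) with |m| ≤ 12; P(S_12=m) = C(12,(12+m)/2)/2^12.
Total paths: 2^12 = 4096
Distribution: P(S=-12)=1/4096, P(S=-10)=12/4096, P(S=-8)=66/4096, P(S=-6)=220/4096, P(S=-4)=495/4096, P(S=-2)=792/4096, P(S=0)=924/4096, P(S=2)=792/4096, P(S=4)=495/4096, P(S=6)=220/4096, P(S=8)=66/4096, P(S=10)=12/4096, P(S=12)=1/4096
E[|S_12|] = Σ_m |m|·P(S_12=m) = 11088/4096 = 693/256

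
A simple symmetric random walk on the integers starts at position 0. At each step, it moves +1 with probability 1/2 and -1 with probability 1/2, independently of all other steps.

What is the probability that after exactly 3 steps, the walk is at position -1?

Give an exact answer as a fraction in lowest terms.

To reach position -1 after 3 steps: need 1 step of +1 and 2 of -1.
Favorable paths: C(3,1) = 3
Total paths: 2^3 = 8
P = 3/8 = 3/8

Answer: 3/8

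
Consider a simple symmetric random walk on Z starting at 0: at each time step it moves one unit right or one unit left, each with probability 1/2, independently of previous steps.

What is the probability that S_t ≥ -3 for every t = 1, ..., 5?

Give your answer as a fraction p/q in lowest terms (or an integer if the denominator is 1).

Let f(t,s) = #length-t paths at position s with S_1..S_t all ≥ -3.
f(t,s) = f(t-1,s-1) + f(t-1,s+1) for s ≥ -3; f(t,s) = 0 for s < -3.
t=0: f(0,0)=1
t=1: f(1,-1)=1 f(1,1)=1
t=2: f(2,-2)=1 f(2,0)=2 f(2,2)=1
t=3: f(3,-3)=1 f(3,-1)=3 f(3,1)=3 f(3,3)=1
t=4: f(4,-2)=4 f(4,0)=6 f(4,2)=4 f(4,4)=1
t=5: f(5,-3)=4 f(5,-1)=10 f(5,1)=10 f(5,3)=5 f(5,5)=1
Σ_s f(5,s) = 30
P = 30/32 = 15/16

Answer: 15/16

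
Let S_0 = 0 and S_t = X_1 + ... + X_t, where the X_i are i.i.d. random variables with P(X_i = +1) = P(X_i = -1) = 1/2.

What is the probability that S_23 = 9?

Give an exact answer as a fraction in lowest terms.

Answer: 245157/8388608

Derivation:
To reach position 9 after 23 steps: need 16 steps of +1 and 7 of -1.
Favorable paths: C(23,16) = 245157
Total paths: 2^23 = 8388608
P = 245157/8388608 = 245157/8388608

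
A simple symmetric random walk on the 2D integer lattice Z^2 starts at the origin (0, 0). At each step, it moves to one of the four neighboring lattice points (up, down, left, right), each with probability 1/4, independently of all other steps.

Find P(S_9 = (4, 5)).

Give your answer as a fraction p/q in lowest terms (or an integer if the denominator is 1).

Answer: 63/131072

Derivation:
Let h be the number of horizontal steps (so 9-h are vertical). To end at (4,5) need (h+4)/2 right-steps and ((9-h)+5)/2 up-steps.
Sum over h with 4 ≤ h ≤ 4, h ≡ 0 (mod 2), 9-h ≡ 1 (mod 2):
h=4: C(9,4)·C(4,4)·C(5,5) = 126·1·1 = 126
Total favorable: 126
Total paths: 4^9 = 262144
P = 126/262144 = 63/131072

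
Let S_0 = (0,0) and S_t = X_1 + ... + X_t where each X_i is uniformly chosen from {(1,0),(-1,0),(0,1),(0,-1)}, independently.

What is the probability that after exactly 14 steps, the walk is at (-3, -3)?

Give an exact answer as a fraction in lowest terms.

Let h be the number of horizontal steps (so 14-h are vertical). To end at (-3,-3) need (h-3)/2 right-steps and ((14-h)-3)/2 up-steps.
Sum over h with 3 ≤ h ≤ 11, h ≡ 1 (mod 2), 14-h ≡ 1 (mod 2):
h=3: C(14,3)·C(3,0)·C(11,4) = 364·1·330 = 120120
h=5: C(14,5)·C(5,1)·C(9,3) = 2002·5·84 = 840840
h=7: C(14,7)·C(7,2)·C(7,2) = 3432·21·21 = 1513512
h=9: C(14,9)·C(9,3)·C(5,1) = 2002·84·5 = 840840
h=11: C(14,11)·C(11,4)·C(3,0) = 364·330·1 = 120120
Total favorable: 3435432
Total paths: 4^14 = 268435456
P = 3435432/268435456 = 429429/33554432

Answer: 429429/33554432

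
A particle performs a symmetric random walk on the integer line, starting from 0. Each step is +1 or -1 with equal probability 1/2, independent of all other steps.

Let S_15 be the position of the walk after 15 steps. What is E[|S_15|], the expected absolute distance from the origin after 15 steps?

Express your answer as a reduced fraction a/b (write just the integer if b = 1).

S_15 takes values m ≡ 1 (mod 2) with |m| ≤ 15; P(S_15=m) = C(15,(15+m)/2)/2^15.
Total paths: 2^15 = 32768
Distribution: P(S=-15)=1/32768, P(S=-13)=15/32768, P(S=-11)=105/32768, P(S=-9)=455/32768, P(S=-7)=1365/32768, P(S=-5)=3003/32768, P(S=-3)=5005/32768, P(S=-1)=6435/32768, P(S=1)=6435/32768, P(S=3)=5005/32768, P(S=5)=3003/32768, P(S=7)=1365/32768, P(S=9)=455/32768, P(S=11)=105/32768, P(S=13)=15/32768, P(S=15)=1/32768
E[|S_15|] = Σ_m |m|·P(S_15=m) = 102960/32768 = 6435/2048

Answer: 6435/2048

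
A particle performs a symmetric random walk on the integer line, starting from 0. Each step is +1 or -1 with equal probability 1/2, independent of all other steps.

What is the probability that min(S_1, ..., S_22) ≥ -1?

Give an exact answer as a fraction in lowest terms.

Let f(t,s) = #length-t paths at position s with S_1..S_t all ≥ -1.
f(t,s) = f(t-1,s-1) + f(t-1,s+1) for s ≥ -1; f(t,s) = 0 for s < -1.
t=0: f(0,0)=1
t=1: f(1,-1)=1 f(1,1)=1
t=2: f(2,0)=2 f(2,2)=1
t=3: f(3,-1)=2 f(3,1)=3 f(3,3)=1
t=4: f(4,0)=5 f(4,2)=4 f(4,4)=1
t=5: f(5,-1)=5 f(5,1)=9 f(5,3)=5 f(5,5)=1
t=6: f(6,0)=14 f(6,2)=14 f(6,4)=6 f(6,6)=1
t=7: f(7,-1)=14 f(7,1)=28 f(7,3)=20 f(7,5)=7 f(7,7)=1
t=8: f(8,0)=42 f(8,2)=48 f(8,4)=27 f(8,6)=8 f(8,8)=1
t=9: f(9,-1)=42 f(9,1)=90 f(9,3)=75 f(9,5)=35 f(9,7)=9 f(9,9)=1
t=10: f(10,0)=132 f(10,2)=165 f(10,4)=110 f(10,6)=44 f(10,8)=10 f(10,10)=1
t=11: f(11,-1)=132 f(11,1)=297 f(11,3)=275 f(11,5)=154 f(11,7)=54 f(11,9)=11 f(11,11)=1
t=12: f(12,0)=429 f(12,2)=572 f(12,4)=429 f(12,6)=208 f(12,8)=65 f(12,10)=12 f(12,12)=1
t=13: f(13,-1)=429 f(13,1)=1001 f(13,3)=1001 f(13,5)=637 f(13,7)=273 f(13,9)=77 f(13,11)=13 f(13,13)=1
t=14: f(14,0)=1430 f(14,2)=2002 f(14,4)=1638 f(14,6)=910 f(14,8)=350 f(14,10)=90 f(14,12)=14 f(14,14)=1
t=15: f(15,-1)=1430 f(15,1)=3432 f(15,3)=3640 f(15,5)=2548 f(15,7)=1260 f(15,9)=440 f(15,11)=104 f(15,13)=15 f(15,15)=1
t=16: f(16,0)=4862 f(16,2)=7072 f(16,4)=6188 f(16,6)=3808 f(16,8)=1700 f(16,10)=544 f(16,12)=119 f(16,14)=16 f(16,16)=1
t=17: f(17,-1)=4862 f(17,1)=11934 f(17,3)=13260 f(17,5)=9996 f(17,7)=5508 f(17,9)=2244 f(17,11)=663 f(17,13)=135 f(17,15)=17 f(17,17)=1
t=18: f(18,0)=16796 f(18,2)=25194 f(18,4)=23256 f(18,6)=15504 f(18,8)=7752 f(18,10)=2907 f(18,12)=798 f(18,14)=152 f(18,16)=18 f(18,18)=1
t=19: f(19,-1)=16796 f(19,1)=41990 f(19,3)=48450 f(19,5)=38760 f(19,7)=23256 f(19,9)=10659 f(19,11)=3705 f(19,13)=950 f(19,15)=170 f(19,17)=19 f(19,19)=1
t=20: f(20,0)=58786 f(20,2)=90440 f(20,4)=87210 f(20,6)=62016 f(20,8)=33915 f(20,10)=14364 f(20,12)=4655 f(20,14)=1120 f(20,16)=189 f(20,18)=20 f(20,20)=1
t=21: f(21,-1)=58786 f(21,1)=149226 f(21,3)=177650 f(21,5)=149226 f(21,7)=95931 f(21,9)=48279 f(21,11)=19019 f(21,13)=5775 f(21,15)=1309 f(21,17)=209 f(21,19)=21 f(21,21)=1
t=22: f(22,0)=208012 f(22,2)=326876 f(22,4)=326876 f(22,6)=245157 f(22,8)=144210 f(22,10)=67298 f(22,12)=24794 f(22,14)=7084 f(22,16)=1518 f(22,18)=230 f(22,20)=22 f(22,22)=1
Σ_s f(22,s) = 1352078
P = 1352078/4194304 = 676039/2097152

Answer: 676039/2097152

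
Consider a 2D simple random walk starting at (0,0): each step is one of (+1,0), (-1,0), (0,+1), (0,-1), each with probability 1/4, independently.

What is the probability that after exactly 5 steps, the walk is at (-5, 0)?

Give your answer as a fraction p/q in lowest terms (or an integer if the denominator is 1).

Answer: 1/1024

Derivation:
Let h be the number of horizontal steps (so 5-h are vertical). To end at (-5,0) need (h-5)/2 right-steps and ((5-h)+0)/2 up-steps.
Sum over h with 5 ≤ h ≤ 5, h ≡ 1 (mod 2), 5-h ≡ 0 (mod 2):
h=5: C(5,5)·C(5,0)·C(0,0) = 1·1·1 = 1
Total favorable: 1
Total paths: 4^5 = 1024
P = 1/1024 = 1/1024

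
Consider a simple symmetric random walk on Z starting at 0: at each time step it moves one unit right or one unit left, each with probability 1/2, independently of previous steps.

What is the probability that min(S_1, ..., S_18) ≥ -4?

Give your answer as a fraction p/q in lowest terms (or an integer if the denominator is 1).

Answer: 24973/32768

Derivation:
Let f(t,s) = #length-t paths at position s with S_1..S_t all ≥ -4.
f(t,s) = f(t-1,s-1) + f(t-1,s+1) for s ≥ -4; f(t,s) = 0 for s < -4.
t=0: f(0,0)=1
t=1: f(1,-1)=1 f(1,1)=1
t=2: f(2,-2)=1 f(2,0)=2 f(2,2)=1
t=3: f(3,-3)=1 f(3,-1)=3 f(3,1)=3 f(3,3)=1
t=4: f(4,-4)=1 f(4,-2)=4 f(4,0)=6 f(4,2)=4 f(4,4)=1
t=5: f(5,-3)=5 f(5,-1)=10 f(5,1)=10 f(5,3)=5 f(5,5)=1
t=6: f(6,-4)=5 f(6,-2)=15 f(6,0)=20 f(6,2)=15 f(6,4)=6 f(6,6)=1
t=7: f(7,-3)=20 f(7,-1)=35 f(7,1)=35 f(7,3)=21 f(7,5)=7 f(7,7)=1
t=8: f(8,-4)=20 f(8,-2)=55 f(8,0)=70 f(8,2)=56 f(8,4)=28 f(8,6)=8 f(8,8)=1
t=9: f(9,-3)=75 f(9,-1)=125 f(9,1)=126 f(9,3)=84 f(9,5)=36 f(9,7)=9 f(9,9)=1
t=10: f(10,-4)=75 f(10,-2)=200 f(10,0)=251 f(10,2)=210 f(10,4)=120 f(10,6)=45 f(10,8)=10 f(10,10)=1
t=11: f(11,-3)=275 f(11,-1)=451 f(11,1)=461 f(11,3)=330 f(11,5)=165 f(11,7)=55 f(11,9)=11 f(11,11)=1
t=12: f(12,-4)=275 f(12,-2)=726 f(12,0)=912 f(12,2)=791 f(12,4)=495 f(12,6)=220 f(12,8)=66 f(12,10)=12 f(12,12)=1
t=13: f(13,-3)=1001 f(13,-1)=1638 f(13,1)=1703 f(13,3)=1286 f(13,5)=715 f(13,7)=286 f(13,9)=78 f(13,11)=13 f(13,13)=1
t=14: f(14,-4)=1001 f(14,-2)=2639 f(14,0)=3341 f(14,2)=2989 f(14,4)=2001 f(14,6)=1001 f(14,8)=364 f(14,10)=91 f(14,12)=14 f(14,14)=1
t=15: f(15,-3)=3640 f(15,-1)=5980 f(15,1)=6330 f(15,3)=4990 f(15,5)=3002 f(15,7)=1365 f(15,9)=455 f(15,11)=105 f(15,13)=15 f(15,15)=1
t=16: f(16,-4)=3640 f(16,-2)=9620 f(16,0)=12310 f(16,2)=11320 f(16,4)=7992 f(16,6)=4367 f(16,8)=1820 f(16,10)=560 f(16,12)=120 f(16,14)=16 f(16,16)=1
t=17: f(17,-3)=13260 f(17,-1)=21930 f(17,1)=23630 f(17,3)=19312 f(17,5)=12359 f(17,7)=6187 f(17,9)=2380 f(17,11)=680 f(17,13)=136 f(17,15)=17 f(17,17)=1
t=18: f(18,-4)=13260 f(18,-2)=35190 f(18,0)=45560 f(18,2)=42942 f(18,4)=31671 f(18,6)=18546 f(18,8)=8567 f(18,10)=3060 f(18,12)=816 f(18,14)=153 f(18,16)=18 f(18,18)=1
Σ_s f(18,s) = 199784
P = 199784/262144 = 24973/32768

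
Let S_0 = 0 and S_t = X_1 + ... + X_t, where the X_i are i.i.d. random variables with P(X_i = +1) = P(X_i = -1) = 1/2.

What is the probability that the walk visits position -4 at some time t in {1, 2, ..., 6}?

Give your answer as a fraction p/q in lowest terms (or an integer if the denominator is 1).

Count via complement. Let g(t,s) = #length-t paths at position s with S_1..S_t all ≠ -4.
g(t,s) = g(t-1,s-1) + g(t-1,s+1) for s ≠ -4; g(t,-4) = 0.
t=0: g(0,0)=1
t=1: g(1,-1)=1 g(1,1)=1
t=2: g(2,-2)=1 g(2,0)=2 g(2,2)=1
t=3: g(3,-3)=1 g(3,-1)=3 g(3,1)=3 g(3,3)=1
t=4: g(4,-2)=4 g(4,0)=6 g(4,2)=4 g(4,4)=1
t=5: g(5,-3)=4 g(5,-1)=10 g(5,1)=10 g(5,3)=5 g(5,5)=1
t=6: g(6,-2)=14 g(6,0)=20 g(6,2)=15 g(6,4)=6 g(6,6)=1
Paths never hitting -4: Σ_s g(6,s) = 56
Paths hitting -4: 2^6 - 56 = 8
P = 8/64 = 1/8

Answer: 1/8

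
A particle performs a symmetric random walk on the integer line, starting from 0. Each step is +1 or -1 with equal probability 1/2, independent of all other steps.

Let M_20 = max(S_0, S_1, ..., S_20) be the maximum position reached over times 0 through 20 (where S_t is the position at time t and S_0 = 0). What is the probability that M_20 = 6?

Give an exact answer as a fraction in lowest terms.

Let M_20 = max(S_0,...,S_20). Use the reflection principle: for j ≥ 1, #{paths with M_20 ≥ j} = #{S_20 ≥ j} + #{S_20 ≥ j+1}.
By reflection, #{M_20 ≥ 6} = #{S_20 ≥ 6} + #{S_20 ≥ 7} = 137980 + 60460 = 198440.
#{M_20 ≥ 7} = #{S_20 ≥ 7} + #{S_20 ≥ 8} = 60460 + 60460 = 120920.
#{M_20 = 6} = 198440 - 120920 = 77520.
P(M_20 = 6) = 77520/1048576 = 4845/65536

Answer: 4845/65536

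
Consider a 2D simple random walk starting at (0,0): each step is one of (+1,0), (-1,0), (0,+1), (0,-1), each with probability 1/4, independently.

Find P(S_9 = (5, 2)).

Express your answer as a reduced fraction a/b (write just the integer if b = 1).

Let h be the number of horizontal steps (so 9-h are vertical). To end at (5,2) need (h+5)/2 right-steps and ((9-h)+2)/2 up-steps.
Sum over h with 5 ≤ h ≤ 7, h ≡ 1 (mod 2), 9-h ≡ 0 (mod 2):
h=5: C(9,5)·C(5,5)·C(4,3) = 126·1·4 = 504
h=7: C(9,7)·C(7,6)·C(2,2) = 36·7·1 = 252
Total favorable: 756
Total paths: 4^9 = 262144
P = 756/262144 = 189/65536

Answer: 189/65536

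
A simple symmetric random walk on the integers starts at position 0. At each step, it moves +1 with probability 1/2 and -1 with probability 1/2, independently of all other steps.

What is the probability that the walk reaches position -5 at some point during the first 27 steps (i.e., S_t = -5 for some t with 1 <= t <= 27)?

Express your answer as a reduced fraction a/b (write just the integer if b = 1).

Answer: 46295513/134217728

Derivation:
Count via complement. Let g(t,s) = #length-t paths at position s with S_1..S_t all ≠ -5.
g(t,s) = g(t-1,s-1) + g(t-1,s+1) for s ≠ -5; g(t,-5) = 0.
t=0: g(0,0)=1
t=1: g(1,-1)=1 g(1,1)=1
t=2: g(2,-2)=1 g(2,0)=2 g(2,2)=1
t=3: g(3,-3)=1 g(3,-1)=3 g(3,1)=3 g(3,3)=1
t=4: g(4,-4)=1 g(4,-2)=4 g(4,0)=6 g(4,2)=4 g(4,4)=1
t=5: g(5,-3)=5 g(5,-1)=10 g(5,1)=10 g(5,3)=5 g(5,5)=1
t=6: g(6,-4)=5 g(6,-2)=15 g(6,0)=20 g(6,2)=15 g(6,4)=6 g(6,6)=1
t=7: g(7,-3)=20 g(7,-1)=35 g(7,1)=35 g(7,3)=21 g(7,5)=7 g(7,7)=1
t=8: g(8,-4)=20 g(8,-2)=55 g(8,0)=70 g(8,2)=56 g(8,4)=28 g(8,6)=8 g(8,8)=1
t=9: g(9,-3)=75 g(9,-1)=125 g(9,1)=126 g(9,3)=84 g(9,5)=36 g(9,7)=9 g(9,9)=1
t=10: g(10,-4)=75 g(10,-2)=200 g(10,0)=251 g(10,2)=210 g(10,4)=120 g(10,6)=45 g(10,8)=10 g(10,10)=1
t=11: g(11,-3)=275 g(11,-1)=451 g(11,1)=461 g(11,3)=330 g(11,5)=165 g(11,7)=55 g(11,9)=11 g(11,11)=1
t=12: g(12,-4)=275 g(12,-2)=726 g(12,0)=912 g(12,2)=791 g(12,4)=495 g(12,6)=220 g(12,8)=66 g(12,10)=12 g(12,12)=1
t=13: g(13,-3)=1001 g(13,-1)=1638 g(13,1)=1703 g(13,3)=1286 g(13,5)=715 g(13,7)=286 g(13,9)=78 g(13,11)=13 g(13,13)=1
t=14: g(14,-4)=1001 g(14,-2)=2639 g(14,0)=3341 g(14,2)=2989 g(14,4)=2001 g(14,6)=1001 g(14,8)=364 g(14,10)=91 g(14,12)=14 g(14,14)=1
t=15: g(15,-3)=3640 g(15,-1)=5980 g(15,1)=6330 g(15,3)=4990 g(15,5)=3002 g(15,7)=1365 g(15,9)=455 g(15,11)=105 g(15,13)=15 g(15,15)=1
t=16: g(16,-4)=3640 g(16,-2)=9620 g(16,0)=12310 g(16,2)=11320 g(16,4)=7992 g(16,6)=4367 g(16,8)=1820 g(16,10)=560 g(16,12)=120 g(16,14)=16 g(16,16)=1
t=17: g(17,-3)=13260 g(17,-1)=21930 g(17,1)=23630 g(17,3)=19312 g(17,5)=12359 g(17,7)=6187 g(17,9)=2380 g(17,11)=680 g(17,13)=136 g(17,15)=17 g(17,17)=1
t=18: g(18,-4)=13260 g(18,-2)=35190 g(18,0)=45560 g(18,2)=42942 g(18,4)=31671 g(18,6)=18546 g(18,8)=8567 g(18,10)=3060 g(18,12)=816 g(18,14)=153 g(18,16)=18 g(18,18)=1
t=19: g(19,-3)=48450 g(19,-1)=80750 g(19,1)=88502 g(19,3)=74613 g(19,5)=50217 g(19,7)=27113 g(19,9)=11627 g(19,11)=3876 g(19,13)=969 g(19,15)=171 g(19,17)=19 g(19,19)=1
t=20: g(20,-4)=48450 g(20,-2)=129200 g(20,0)=169252 g(20,2)=163115 g(20,4)=124830 g(20,6)=77330 g(20,8)=38740 g(20,10)=15503 g(20,12)=4845 g(20,14)=1140 g(20,16)=190 g(20,18)=20 g(20,20)=1
t=21: g(21,-3)=177650 g(21,-1)=298452 g(21,1)=332367 g(21,3)=287945 g(21,5)=202160 g(21,7)=116070 g(21,9)=54243 g(21,11)=20348 g(21,13)=5985 g(21,15)=1330 g(21,17)=210 g(21,19)=21 g(21,21)=1
t=22: g(22,-4)=177650 g(22,-2)=476102 g(22,0)=630819 g(22,2)=620312 g(22,4)=490105 g(22,6)=318230 g(22,8)=170313 g(22,10)=74591 g(22,12)=26333 g(22,14)=7315 g(22,16)=1540 g(22,18)=231 g(22,20)=22 g(22,22)=1
t=23: g(23,-3)=653752 g(23,-1)=1106921 g(23,1)=1251131 g(23,3)=1110417 g(23,5)=808335 g(23,7)=488543 g(23,9)=244904 g(23,11)=100924 g(23,13)=33648 g(23,15)=8855 g(23,17)=1771 g(23,19)=253 g(23,21)=23 g(23,23)=1
t=24: g(24,-4)=653752 g(24,-2)=1760673 g(24,0)=2358052 g(24,2)=2361548 g(24,4)=1918752 g(24,6)=1296878 g(24,8)=733447 g(24,10)=345828 g(24,12)=134572 g(24,14)=42503 g(24,16)=10626 g(24,18)=2024 g(24,20)=276 g(24,22)=24 g(24,24)=1
t=25: g(25,-3)=2414425 g(25,-1)=4118725 g(25,1)=4719600 g(25,3)=4280300 g(25,5)=3215630 g(25,7)=2030325 g(25,9)=1079275 g(25,11)=480400 g(25,13)=177075 g(25,15)=53129 g(25,17)=12650 g(25,19)=2300 g(25,21)=300 g(25,23)=25 g(25,25)=1
t=26: g(26,-4)=2414425 g(26,-2)=6533150 g(26,0)=8838325 g(26,2)=8999900 g(26,4)=7495930 g(26,6)=5245955 g(26,8)=3109600 g(26,10)=1559675 g(26,12)=657475 g(26,14)=230204 g(26,16)=65779 g(26,18)=14950 g(26,20)=2600 g(26,22)=325 g(26,24)=26 g(26,26)=1
t=27: g(27,-3)=8947575 g(27,-1)=15371475 g(27,1)=17838225 g(27,3)=16495830 g(27,5)=12741885 g(27,7)=8355555 g(27,9)=4669275 g(27,11)=2217150 g(27,13)=887679 g(27,15)=295983 g(27,17)=80729 g(27,19)=17550 g(27,21)=2925 g(27,23)=351 g(27,25)=27 g(27,27)=1
Paths never hitting -5: Σ_s g(27,s) = 87922215
Paths hitting -5: 2^27 - 87922215 = 46295513
P = 46295513/134217728 = 46295513/134217728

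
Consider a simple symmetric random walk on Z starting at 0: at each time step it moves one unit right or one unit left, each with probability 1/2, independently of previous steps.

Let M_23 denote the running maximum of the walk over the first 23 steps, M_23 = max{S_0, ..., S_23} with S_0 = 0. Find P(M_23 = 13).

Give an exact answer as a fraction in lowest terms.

Let M_23 = max(S_0,...,S_23). Use the reflection principle: for j ≥ 1, #{paths with M_23 ≥ j} = #{S_23 ≥ j} + #{S_23 ≥ j+1}.
By reflection, #{M_23 ≥ 13} = #{S_23 ≥ 13} + #{S_23 ≥ 14} = 44552 + 10903 = 55455.
#{M_23 ≥ 14} = #{S_23 ≥ 14} + #{S_23 ≥ 15} = 10903 + 10903 = 21806.
#{M_23 = 13} = 55455 - 21806 = 33649.
P(M_23 = 13) = 33649/8388608 = 33649/8388608

Answer: 33649/8388608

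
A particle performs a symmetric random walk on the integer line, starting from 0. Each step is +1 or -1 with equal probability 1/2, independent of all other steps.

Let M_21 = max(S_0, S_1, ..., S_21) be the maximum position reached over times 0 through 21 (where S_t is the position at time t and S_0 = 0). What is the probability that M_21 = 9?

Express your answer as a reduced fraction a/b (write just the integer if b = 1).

Answer: 6783/262144

Derivation:
Let M_21 = max(S_0,...,S_21). Use the reflection principle: for j ≥ 1, #{paths with M_21 ≥ j} = #{S_21 ≥ j} + #{S_21 ≥ j+1}.
By reflection, #{M_21 ≥ 9} = #{S_21 ≥ 9} + #{S_21 ≥ 10} = 82160 + 27896 = 110056.
#{M_21 ≥ 10} = #{S_21 ≥ 10} + #{S_21 ≥ 11} = 27896 + 27896 = 55792.
#{M_21 = 9} = 110056 - 55792 = 54264.
P(M_21 = 9) = 54264/2097152 = 6783/262144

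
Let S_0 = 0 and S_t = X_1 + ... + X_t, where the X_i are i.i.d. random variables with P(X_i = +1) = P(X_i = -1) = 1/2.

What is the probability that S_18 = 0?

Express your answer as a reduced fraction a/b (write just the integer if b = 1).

Answer: 12155/65536

Derivation:
To return to 0 after 18 steps: need exactly 9 steps of +1 and 9 of -1.
Favorable paths: C(18,9) = 48620
Total paths: 2^18 = 262144
P = 48620/262144 = 12155/65536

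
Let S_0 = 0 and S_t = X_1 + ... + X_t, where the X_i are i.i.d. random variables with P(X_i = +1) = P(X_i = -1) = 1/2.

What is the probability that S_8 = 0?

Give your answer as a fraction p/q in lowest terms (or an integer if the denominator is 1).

Answer: 35/128

Derivation:
To return to 0 after 8 steps: need exactly 4 steps of +1 and 4 of -1.
Favorable paths: C(8,4) = 70
Total paths: 2^8 = 256
P = 70/256 = 35/128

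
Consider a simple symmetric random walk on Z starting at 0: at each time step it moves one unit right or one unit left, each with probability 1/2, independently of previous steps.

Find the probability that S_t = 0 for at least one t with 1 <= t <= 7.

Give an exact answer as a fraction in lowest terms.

Answer: 11/16

Derivation:
Count via complement. Let g(t,s) = #length-t paths at position s with S_1..S_t all ≠ 0.
g(t,s) = g(t-1,s-1) + g(t-1,s+1) for s ≠ 0; g(t,0) = 0.
t=0: g(0,0)=1
t=1: g(1,-1)=1 g(1,1)=1
t=2: g(2,-2)=1 g(2,2)=1
t=3: g(3,-3)=1 g(3,-1)=1 g(3,1)=1 g(3,3)=1
t=4: g(4,-4)=1 g(4,-2)=2 g(4,2)=2 g(4,4)=1
t=5: g(5,-5)=1 g(5,-3)=3 g(5,-1)=2 g(5,1)=2 g(5,3)=3 g(5,5)=1
t=6: g(6,-6)=1 g(6,-4)=4 g(6,-2)=5 g(6,2)=5 g(6,4)=4 g(6,6)=1
t=7: g(7,-7)=1 g(7,-5)=5 g(7,-3)=9 g(7,-1)=5 g(7,1)=5 g(7,3)=9 g(7,5)=5 g(7,7)=1
Paths never hitting 0: Σ_s g(7,s) = 40
Paths hitting 0: 2^7 - 40 = 88
P = 88/128 = 11/16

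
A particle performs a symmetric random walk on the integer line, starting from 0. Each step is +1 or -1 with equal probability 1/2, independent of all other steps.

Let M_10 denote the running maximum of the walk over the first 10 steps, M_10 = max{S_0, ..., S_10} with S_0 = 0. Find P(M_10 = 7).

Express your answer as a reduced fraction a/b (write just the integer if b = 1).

Let M_10 = max(S_0,...,S_10). Use the reflection principle: for j ≥ 1, #{paths with M_10 ≥ j} = #{S_10 ≥ j} + #{S_10 ≥ j+1}.
By reflection, #{M_10 ≥ 7} = #{S_10 ≥ 7} + #{S_10 ≥ 8} = 11 + 11 = 22.
#{M_10 ≥ 8} = #{S_10 ≥ 8} + #{S_10 ≥ 9} = 11 + 1 = 12.
#{M_10 = 7} = 22 - 12 = 10.
P(M_10 = 7) = 10/1024 = 5/512

Answer: 5/512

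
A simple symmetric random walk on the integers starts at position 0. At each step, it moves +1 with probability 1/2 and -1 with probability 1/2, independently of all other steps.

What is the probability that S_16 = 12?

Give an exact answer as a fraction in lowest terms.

To reach position 12 after 16 steps: need 14 steps of +1 and 2 of -1.
Favorable paths: C(16,14) = 120
Total paths: 2^16 = 65536
P = 120/65536 = 15/8192

Answer: 15/8192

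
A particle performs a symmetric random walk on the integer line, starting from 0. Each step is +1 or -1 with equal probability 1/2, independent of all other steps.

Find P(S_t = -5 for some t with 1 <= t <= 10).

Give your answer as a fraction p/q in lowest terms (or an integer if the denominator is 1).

Answer: 7/64

Derivation:
Count via complement. Let g(t,s) = #length-t paths at position s with S_1..S_t all ≠ -5.
g(t,s) = g(t-1,s-1) + g(t-1,s+1) for s ≠ -5; g(t,-5) = 0.
t=0: g(0,0)=1
t=1: g(1,-1)=1 g(1,1)=1
t=2: g(2,-2)=1 g(2,0)=2 g(2,2)=1
t=3: g(3,-3)=1 g(3,-1)=3 g(3,1)=3 g(3,3)=1
t=4: g(4,-4)=1 g(4,-2)=4 g(4,0)=6 g(4,2)=4 g(4,4)=1
t=5: g(5,-3)=5 g(5,-1)=10 g(5,1)=10 g(5,3)=5 g(5,5)=1
t=6: g(6,-4)=5 g(6,-2)=15 g(6,0)=20 g(6,2)=15 g(6,4)=6 g(6,6)=1
t=7: g(7,-3)=20 g(7,-1)=35 g(7,1)=35 g(7,3)=21 g(7,5)=7 g(7,7)=1
t=8: g(8,-4)=20 g(8,-2)=55 g(8,0)=70 g(8,2)=56 g(8,4)=28 g(8,6)=8 g(8,8)=1
t=9: g(9,-3)=75 g(9,-1)=125 g(9,1)=126 g(9,3)=84 g(9,5)=36 g(9,7)=9 g(9,9)=1
t=10: g(10,-4)=75 g(10,-2)=200 g(10,0)=251 g(10,2)=210 g(10,4)=120 g(10,6)=45 g(10,8)=10 g(10,10)=1
Paths never hitting -5: Σ_s g(10,s) = 912
Paths hitting -5: 2^10 - 912 = 112
P = 112/1024 = 7/64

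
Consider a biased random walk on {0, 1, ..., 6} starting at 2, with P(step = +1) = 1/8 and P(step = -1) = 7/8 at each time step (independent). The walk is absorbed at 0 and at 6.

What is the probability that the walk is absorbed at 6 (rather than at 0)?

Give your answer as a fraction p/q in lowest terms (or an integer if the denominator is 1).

Answer: 1/2451

Derivation:
Biased walk: p = 1/8, q = 7/8, r = q/p = 7
Gambler's ruin: P(hit 6 before 0 | start at 2) = (1 - r^a)/(1 - r^N)
r^2 = 49; r^6 = 117649
P = (1 - 49) / (1 - 117649) = -48 / -117648 = 1/2451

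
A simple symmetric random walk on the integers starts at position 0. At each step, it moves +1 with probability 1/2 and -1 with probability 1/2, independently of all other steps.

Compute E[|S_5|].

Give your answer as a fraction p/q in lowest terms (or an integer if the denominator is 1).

Answer: 15/8

Derivation:
S_5 takes values m ≡ 1 (mod 2) with |m| ≤ 5; P(S_5=m) = C(5,(5+m)/2)/2^5.
Total paths: 2^5 = 32
Distribution: P(S=-5)=1/32, P(S=-3)=5/32, P(S=-1)=10/32, P(S=1)=10/32, P(S=3)=5/32, P(S=5)=1/32
E[|S_5|] = Σ_m |m|·P(S_5=m) = 60/32 = 15/8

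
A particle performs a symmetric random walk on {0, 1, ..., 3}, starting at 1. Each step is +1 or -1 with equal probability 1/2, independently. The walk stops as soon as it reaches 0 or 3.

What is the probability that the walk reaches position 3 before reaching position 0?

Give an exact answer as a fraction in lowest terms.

Symmetric walk (p = 1/2): the harmonic-function argument gives P(hit 3 before 0 | start at 1) = a/N.
P = 1/3 = 1/3

Answer: 1/3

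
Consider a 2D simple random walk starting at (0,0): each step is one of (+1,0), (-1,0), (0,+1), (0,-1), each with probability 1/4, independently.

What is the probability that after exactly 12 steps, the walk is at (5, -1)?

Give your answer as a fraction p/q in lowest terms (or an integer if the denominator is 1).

Let h be the number of horizontal steps (so 12-h are vertical). To end at (5,-1) need (h+5)/2 right-steps and ((12-h)-1)/2 up-steps.
Sum over h with 5 ≤ h ≤ 11, h ≡ 1 (mod 2), 12-h ≡ 1 (mod 2):
h=5: C(12,5)·C(5,5)·C(7,3) = 792·1·35 = 27720
h=7: C(12,7)·C(7,6)·C(5,2) = 792·7·10 = 55440
h=9: C(12,9)·C(9,7)·C(3,1) = 220·36·3 = 23760
h=11: C(12,11)·C(11,8)·C(1,0) = 12·165·1 = 1980
Total favorable: 108900
Total paths: 4^12 = 16777216
P = 108900/16777216 = 27225/4194304

Answer: 27225/4194304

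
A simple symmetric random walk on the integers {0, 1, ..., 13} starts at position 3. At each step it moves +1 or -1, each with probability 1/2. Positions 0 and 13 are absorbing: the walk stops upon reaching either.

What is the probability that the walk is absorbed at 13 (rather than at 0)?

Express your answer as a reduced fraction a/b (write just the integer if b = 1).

Answer: 3/13

Derivation:
Symmetric walk (p = 1/2): the harmonic-function argument gives P(hit 13 before 0 | start at 3) = a/N.
P = 3/13 = 3/13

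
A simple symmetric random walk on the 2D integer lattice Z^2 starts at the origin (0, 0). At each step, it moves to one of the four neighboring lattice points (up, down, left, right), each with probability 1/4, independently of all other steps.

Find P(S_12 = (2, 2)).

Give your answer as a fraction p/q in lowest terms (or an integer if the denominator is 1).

Answer: 114345/4194304

Derivation:
Let h be the number of horizontal steps (so 12-h are vertical). To end at (2,2) need (h+2)/2 right-steps and ((12-h)+2)/2 up-steps.
Sum over h with 2 ≤ h ≤ 10, h ≡ 0 (mod 2), 12-h ≡ 0 (mod 2):
h=2: C(12,2)·C(2,2)·C(10,6) = 66·1·210 = 13860
h=4: C(12,4)·C(4,3)·C(8,5) = 495·4·56 = 110880
h=6: C(12,6)·C(6,4)·C(6,4) = 924·15·15 = 207900
h=8: C(12,8)·C(8,5)·C(4,3) = 495·56·4 = 110880
h=10: C(12,10)·C(10,6)·C(2,2) = 66·210·1 = 13860
Total favorable: 457380
Total paths: 4^12 = 16777216
P = 457380/16777216 = 114345/4194304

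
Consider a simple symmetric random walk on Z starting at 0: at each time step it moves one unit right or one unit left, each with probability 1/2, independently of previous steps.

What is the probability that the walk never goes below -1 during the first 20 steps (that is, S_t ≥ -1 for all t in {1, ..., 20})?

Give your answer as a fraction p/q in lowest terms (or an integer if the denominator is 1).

Let f(t,s) = #length-t paths at position s with S_1..S_t all ≥ -1.
f(t,s) = f(t-1,s-1) + f(t-1,s+1) for s ≥ -1; f(t,s) = 0 for s < -1.
t=0: f(0,0)=1
t=1: f(1,-1)=1 f(1,1)=1
t=2: f(2,0)=2 f(2,2)=1
t=3: f(3,-1)=2 f(3,1)=3 f(3,3)=1
t=4: f(4,0)=5 f(4,2)=4 f(4,4)=1
t=5: f(5,-1)=5 f(5,1)=9 f(5,3)=5 f(5,5)=1
t=6: f(6,0)=14 f(6,2)=14 f(6,4)=6 f(6,6)=1
t=7: f(7,-1)=14 f(7,1)=28 f(7,3)=20 f(7,5)=7 f(7,7)=1
t=8: f(8,0)=42 f(8,2)=48 f(8,4)=27 f(8,6)=8 f(8,8)=1
t=9: f(9,-1)=42 f(9,1)=90 f(9,3)=75 f(9,5)=35 f(9,7)=9 f(9,9)=1
t=10: f(10,0)=132 f(10,2)=165 f(10,4)=110 f(10,6)=44 f(10,8)=10 f(10,10)=1
t=11: f(11,-1)=132 f(11,1)=297 f(11,3)=275 f(11,5)=154 f(11,7)=54 f(11,9)=11 f(11,11)=1
t=12: f(12,0)=429 f(12,2)=572 f(12,4)=429 f(12,6)=208 f(12,8)=65 f(12,10)=12 f(12,12)=1
t=13: f(13,-1)=429 f(13,1)=1001 f(13,3)=1001 f(13,5)=637 f(13,7)=273 f(13,9)=77 f(13,11)=13 f(13,13)=1
t=14: f(14,0)=1430 f(14,2)=2002 f(14,4)=1638 f(14,6)=910 f(14,8)=350 f(14,10)=90 f(14,12)=14 f(14,14)=1
t=15: f(15,-1)=1430 f(15,1)=3432 f(15,3)=3640 f(15,5)=2548 f(15,7)=1260 f(15,9)=440 f(15,11)=104 f(15,13)=15 f(15,15)=1
t=16: f(16,0)=4862 f(16,2)=7072 f(16,4)=6188 f(16,6)=3808 f(16,8)=1700 f(16,10)=544 f(16,12)=119 f(16,14)=16 f(16,16)=1
t=17: f(17,-1)=4862 f(17,1)=11934 f(17,3)=13260 f(17,5)=9996 f(17,7)=5508 f(17,9)=2244 f(17,11)=663 f(17,13)=135 f(17,15)=17 f(17,17)=1
t=18: f(18,0)=16796 f(18,2)=25194 f(18,4)=23256 f(18,6)=15504 f(18,8)=7752 f(18,10)=2907 f(18,12)=798 f(18,14)=152 f(18,16)=18 f(18,18)=1
t=19: f(19,-1)=16796 f(19,1)=41990 f(19,3)=48450 f(19,5)=38760 f(19,7)=23256 f(19,9)=10659 f(19,11)=3705 f(19,13)=950 f(19,15)=170 f(19,17)=19 f(19,19)=1
t=20: f(20,0)=58786 f(20,2)=90440 f(20,4)=87210 f(20,6)=62016 f(20,8)=33915 f(20,10)=14364 f(20,12)=4655 f(20,14)=1120 f(20,16)=189 f(20,18)=20 f(20,20)=1
Σ_s f(20,s) = 352716
P = 352716/1048576 = 88179/262144

Answer: 88179/262144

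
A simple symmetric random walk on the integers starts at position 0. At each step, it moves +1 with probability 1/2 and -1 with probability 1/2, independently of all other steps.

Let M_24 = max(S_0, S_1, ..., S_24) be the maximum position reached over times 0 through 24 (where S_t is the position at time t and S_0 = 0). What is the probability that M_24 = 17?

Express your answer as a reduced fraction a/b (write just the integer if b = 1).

Let M_24 = max(S_0,...,S_24). Use the reflection principle: for j ≥ 1, #{paths with M_24 ≥ j} = #{S_24 ≥ j} + #{S_24 ≥ j+1}.
By reflection, #{M_24 ≥ 17} = #{S_24 ≥ 17} + #{S_24 ≥ 18} = 2325 + 2325 = 4650.
#{M_24 ≥ 18} = #{S_24 ≥ 18} + #{S_24 ≥ 19} = 2325 + 301 = 2626.
#{M_24 = 17} = 4650 - 2626 = 2024.
P(M_24 = 17) = 2024/16777216 = 253/2097152

Answer: 253/2097152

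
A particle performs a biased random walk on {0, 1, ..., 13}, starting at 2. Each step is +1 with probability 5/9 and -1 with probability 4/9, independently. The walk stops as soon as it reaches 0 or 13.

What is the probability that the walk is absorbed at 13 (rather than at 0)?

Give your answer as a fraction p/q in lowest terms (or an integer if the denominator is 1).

Answer: 439453125/1153594261

Derivation:
Biased walk: p = 5/9, q = 4/9, r = q/p = 4/5
Gambler's ruin: P(hit 13 before 0 | start at 2) = (1 - r^a)/(1 - r^N)
r^2 = 16/25; r^13 = 67108864/1220703125
P = (1 - 16/25) / (1 - 67108864/1220703125) = 9/25 / 1153594261/1220703125 = 439453125/1153594261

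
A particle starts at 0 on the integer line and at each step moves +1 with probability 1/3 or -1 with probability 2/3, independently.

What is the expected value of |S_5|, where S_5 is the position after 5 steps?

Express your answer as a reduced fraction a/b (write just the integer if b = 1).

S_5 takes values m ≡ 1 (mod 2) with |m| ≤ 5; P(S_5=m) = C(5,(5+m)/2) · (1/3)^((5+m)/2) · (2/3)^((5-m)/2).
Distribution: P(S=-5)=32/243, P(S=-3)=80/243, P(S=-1)=80/243, P(S=1)=40/243, P(S=3)=10/243, P(S=5)=1/243
E[|S_5|] = Σ_m |m|·P(S_5=m) = 185/81

Answer: 185/81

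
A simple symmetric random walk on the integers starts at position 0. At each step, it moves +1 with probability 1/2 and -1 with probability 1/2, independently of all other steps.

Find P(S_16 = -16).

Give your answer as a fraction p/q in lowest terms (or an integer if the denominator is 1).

Answer: 1/65536

Derivation:
To reach position -16 after 16 steps: need 0 steps of +1 and 16 of -1.
Favorable paths: C(16,0) = 1
Total paths: 2^16 = 65536
P = 1/65536 = 1/65536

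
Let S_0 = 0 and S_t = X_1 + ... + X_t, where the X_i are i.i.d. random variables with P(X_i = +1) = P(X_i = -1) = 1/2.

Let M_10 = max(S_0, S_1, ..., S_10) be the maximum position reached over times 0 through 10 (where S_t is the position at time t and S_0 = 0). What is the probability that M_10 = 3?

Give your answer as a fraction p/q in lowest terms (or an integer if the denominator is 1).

Answer: 15/128

Derivation:
Let M_10 = max(S_0,...,S_10). Use the reflection principle: for j ≥ 1, #{paths with M_10 ≥ j} = #{S_10 ≥ j} + #{S_10 ≥ j+1}.
By reflection, #{M_10 ≥ 3} = #{S_10 ≥ 3} + #{S_10 ≥ 4} = 176 + 176 = 352.
#{M_10 ≥ 4} = #{S_10 ≥ 4} + #{S_10 ≥ 5} = 176 + 56 = 232.
#{M_10 = 3} = 352 - 232 = 120.
P(M_10 = 3) = 120/1024 = 15/128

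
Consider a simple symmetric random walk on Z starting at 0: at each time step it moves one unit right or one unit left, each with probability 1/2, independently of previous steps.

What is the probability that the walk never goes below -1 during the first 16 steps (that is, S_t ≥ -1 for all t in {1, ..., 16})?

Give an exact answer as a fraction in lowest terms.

Answer: 12155/32768

Derivation:
Let f(t,s) = #length-t paths at position s with S_1..S_t all ≥ -1.
f(t,s) = f(t-1,s-1) + f(t-1,s+1) for s ≥ -1; f(t,s) = 0 for s < -1.
t=0: f(0,0)=1
t=1: f(1,-1)=1 f(1,1)=1
t=2: f(2,0)=2 f(2,2)=1
t=3: f(3,-1)=2 f(3,1)=3 f(3,3)=1
t=4: f(4,0)=5 f(4,2)=4 f(4,4)=1
t=5: f(5,-1)=5 f(5,1)=9 f(5,3)=5 f(5,5)=1
t=6: f(6,0)=14 f(6,2)=14 f(6,4)=6 f(6,6)=1
t=7: f(7,-1)=14 f(7,1)=28 f(7,3)=20 f(7,5)=7 f(7,7)=1
t=8: f(8,0)=42 f(8,2)=48 f(8,4)=27 f(8,6)=8 f(8,8)=1
t=9: f(9,-1)=42 f(9,1)=90 f(9,3)=75 f(9,5)=35 f(9,7)=9 f(9,9)=1
t=10: f(10,0)=132 f(10,2)=165 f(10,4)=110 f(10,6)=44 f(10,8)=10 f(10,10)=1
t=11: f(11,-1)=132 f(11,1)=297 f(11,3)=275 f(11,5)=154 f(11,7)=54 f(11,9)=11 f(11,11)=1
t=12: f(12,0)=429 f(12,2)=572 f(12,4)=429 f(12,6)=208 f(12,8)=65 f(12,10)=12 f(12,12)=1
t=13: f(13,-1)=429 f(13,1)=1001 f(13,3)=1001 f(13,5)=637 f(13,7)=273 f(13,9)=77 f(13,11)=13 f(13,13)=1
t=14: f(14,0)=1430 f(14,2)=2002 f(14,4)=1638 f(14,6)=910 f(14,8)=350 f(14,10)=90 f(14,12)=14 f(14,14)=1
t=15: f(15,-1)=1430 f(15,1)=3432 f(15,3)=3640 f(15,5)=2548 f(15,7)=1260 f(15,9)=440 f(15,11)=104 f(15,13)=15 f(15,15)=1
t=16: f(16,0)=4862 f(16,2)=7072 f(16,4)=6188 f(16,6)=3808 f(16,8)=1700 f(16,10)=544 f(16,12)=119 f(16,14)=16 f(16,16)=1
Σ_s f(16,s) = 24310
P = 24310/65536 = 12155/32768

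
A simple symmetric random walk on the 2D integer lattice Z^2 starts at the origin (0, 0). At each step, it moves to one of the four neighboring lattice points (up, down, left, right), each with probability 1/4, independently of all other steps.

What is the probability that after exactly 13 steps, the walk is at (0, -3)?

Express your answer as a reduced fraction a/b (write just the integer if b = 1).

Let h be the number of horizontal steps (so 13-h are vertical). To end at (0,-3) need (h+0)/2 right-steps and ((13-h)-3)/2 up-steps.
Sum over h with 0 ≤ h ≤ 10, h ≡ 0 (mod 2), 13-h ≡ 1 (mod 2):
h=0: C(13,0)·C(0,0)·C(13,5) = 1·1·1287 = 1287
h=2: C(13,2)·C(2,1)·C(11,4) = 78·2·330 = 51480
h=4: C(13,4)·C(4,2)·C(9,3) = 715·6·84 = 360360
h=6: C(13,6)·C(6,3)·C(7,2) = 1716·20·21 = 720720
h=8: C(13,8)·C(8,4)·C(5,1) = 1287·70·5 = 450450
h=10: C(13,10)·C(10,5)·C(3,0) = 286·252·1 = 72072
Total favorable: 1656369
Total paths: 4^13 = 67108864
P = 1656369/67108864 = 1656369/67108864

Answer: 1656369/67108864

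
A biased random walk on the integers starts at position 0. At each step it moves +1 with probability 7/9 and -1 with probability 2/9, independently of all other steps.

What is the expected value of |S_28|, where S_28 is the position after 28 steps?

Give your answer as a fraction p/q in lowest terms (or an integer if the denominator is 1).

Answer: 8141745211413210531408784300/523347633027360537213511521

Derivation:
S_28 takes values m ≡ 0 (mod 2) with |m| ≤ 28; P(S_28=m) = C(28,(28+m)/2) · (7/9)^((28+m)/2) · (2/9)^((28-m)/2).
Distribution: P(S=-28)=268435456/523347633027360537213511521, P(S=-26)=26306674688/523347633027360537213511521, P(S=-24)=46036680704/19383245667680019896796723, P(S=-22)=4189337944064/58149737003040059690390169, P(S=-20)=91641767526400/58149737003040059690390169, P(S=-18)=513193898147840/19383245667680019896796723, P(S=-16)=20656054400450560/58149737003040059690390169, P(S=-14)=227216598404956160/58149737003040059690390169, P(S=-12)=695850832615178240/19383245667680019896796723, P(S=-10)=48709558283062476800/174449211009120179071170507, P(S=-8)=323918562582365470720/174449211009120179071170507, P(S=-6)=206129994370596208640/19383245667680019896796723, P(S=-4)=3066183666262618603520/58149737003040059690390169, P(S=-2)=13208175793131280138240/58149737003040059690390169, P(S=0)=16510219741414100172800/19383245667680019896796723, P(S=2)=161800153465858181693440/58149737003040059690390169, P(S=4)=460119186418534204190720/58149737003040059690390169, P(S=6)=378921682932910521098240/19383245667680019896796723, P(S=8)=7294242396458527531141120/174449211009120179071170507, P(S=10)=13436762309265708609996800/174449211009120179071170507, P(S=12)=2351433404121499006749440/19383245667680019896796723, P(S=14)=9405733616485996026997760/58149737003040059690390169, P(S=16)=10474566981995768302792960/58149737003040059690390169, P(S=18)=3187911690172625135632640/19383245667680019896796723, P(S=20)=6973556822252617484196400/58149737003040059690390169, P(S=22)=3905191820461465791149984/58149737003040059690390169, P(S=24)=525698898908274241116344/19383245667680019896796723, P(S=26)=3679892292357919687814408/523347633027360537213511521, P(S=28)=459986536544739960976801/523347633027360537213511521
E[|S_28|] = Σ_m |m|·P(S_28=m) = 8141745211413210531408784300/523347633027360537213511521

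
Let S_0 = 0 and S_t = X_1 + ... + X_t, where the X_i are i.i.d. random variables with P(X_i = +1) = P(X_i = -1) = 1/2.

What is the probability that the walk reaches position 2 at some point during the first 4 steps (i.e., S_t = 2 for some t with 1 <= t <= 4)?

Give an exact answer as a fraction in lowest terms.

Count via complement. Let g(t,s) = #length-t paths at position s with S_1..S_t all ≠ 2.
g(t,s) = g(t-1,s-1) + g(t-1,s+1) for s ≠ 2; g(t,2) = 0.
t=0: g(0,0)=1
t=1: g(1,-1)=1 g(1,1)=1
t=2: g(2,-2)=1 g(2,0)=2
t=3: g(3,-3)=1 g(3,-1)=3 g(3,1)=2
t=4: g(4,-4)=1 g(4,-2)=4 g(4,0)=5
Paths never hitting 2: Σ_s g(4,s) = 10
Paths hitting 2: 2^4 - 10 = 6
P = 6/16 = 3/8

Answer: 3/8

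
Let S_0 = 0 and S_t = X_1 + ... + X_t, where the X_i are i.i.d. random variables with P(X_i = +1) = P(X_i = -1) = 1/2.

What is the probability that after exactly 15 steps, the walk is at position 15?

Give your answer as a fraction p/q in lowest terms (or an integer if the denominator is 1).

Answer: 1/32768

Derivation:
To reach position 15 after 15 steps: need 15 steps of +1 and 0 of -1.
Favorable paths: C(15,15) = 1
Total paths: 2^15 = 32768
P = 1/32768 = 1/32768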